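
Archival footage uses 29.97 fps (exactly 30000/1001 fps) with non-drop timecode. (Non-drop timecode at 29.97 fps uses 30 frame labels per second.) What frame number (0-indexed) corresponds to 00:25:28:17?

Total seconds to the label: (0 × 3600 + 25 × 60 + 28) = 1528.
Frame index = 1528 × 30 + 17 = 45857.

45857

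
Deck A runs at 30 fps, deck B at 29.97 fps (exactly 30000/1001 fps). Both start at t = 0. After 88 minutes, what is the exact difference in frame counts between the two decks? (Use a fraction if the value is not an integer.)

88 min = 5280 s.
A emits 30 × 5280 = 158400 frames; B emits 30000/1001 × 5280 = 14400000/91.
Difference = 14400/91 frames (≈ 158.2418); B is behind A.

14400/91 frames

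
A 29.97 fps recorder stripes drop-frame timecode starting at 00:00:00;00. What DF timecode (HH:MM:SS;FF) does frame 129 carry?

00:00:04;09

Each 10-minute DF block holds 10 × 60 × 30 − 9 × 2 = 17982 frames. 129 ÷ 17982 → 0 full blocks, remainder 129.
Within the partial block the first minute is 1800 frames and each further minute 1798, so 0 further minute boundaries passed. Total skipped labels = 18 × 0 + 2 × 0 = 0.
Non-drop label index = 129 + 0 = 129; at 30 labels/s that is 00:00:04:09, i.e. DF 00:00:04;09.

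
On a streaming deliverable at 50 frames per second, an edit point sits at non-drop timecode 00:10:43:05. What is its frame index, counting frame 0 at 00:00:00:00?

frame 32155

Total seconds to the label: (0 × 3600 + 10 × 60 + 43) = 643.
Frame index = 643 × 50 + 5 = 32155.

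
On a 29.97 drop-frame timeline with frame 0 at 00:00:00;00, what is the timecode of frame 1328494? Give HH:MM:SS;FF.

12:18:47;14

Ten DF minutes hold 17982 frames, so frame 1328494 lies in block 73 (frames 1312686–1330667) with 15808 frames into that block.
The block's first minute is 1800 frames and the rest 1798 each; 15808 frames reaches minute 8, so 73 × 18 + 8 × 2 = 1330 labels have been skipped so far.
Adding those back, label number 1328494 + 1330 = 1329824 at 30 labels/s is 44327 s + 14 f = 12 h 18 min 47 s frame 14, i.e. 12:18:47;14.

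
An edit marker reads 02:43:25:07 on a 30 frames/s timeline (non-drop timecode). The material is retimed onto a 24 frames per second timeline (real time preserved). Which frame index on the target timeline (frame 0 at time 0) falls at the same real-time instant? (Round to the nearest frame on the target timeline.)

Source frame index: (2×3600 + 43×60 + 25) × 30 + 7 = 294157.
Real time: 294157 / (30) = 294157/30 s.
Target frame: (294157/30) × (24) = 1176628/5 ≈ 235325.600 → 235326.

frame 235326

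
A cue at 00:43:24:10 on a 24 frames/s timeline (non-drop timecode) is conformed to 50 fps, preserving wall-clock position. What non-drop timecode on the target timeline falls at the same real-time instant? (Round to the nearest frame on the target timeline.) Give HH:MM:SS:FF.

Source frame index: (0×3600 + 43×60 + 24) × 24 + 10 = 62506.
Real time: 62506 / (24) = 31253/12 s.
Target frame: (31253/12) × (50) = 781325/6 ≈ 130220.833 → 130221.
At 50 labels/s: frame 130221 → 00:43:24:21.

00:43:24:21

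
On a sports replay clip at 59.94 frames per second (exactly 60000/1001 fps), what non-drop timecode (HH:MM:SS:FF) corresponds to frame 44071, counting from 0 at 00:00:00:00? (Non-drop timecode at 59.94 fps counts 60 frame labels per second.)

44071 ÷ 60 = 734 full seconds, remainder 31 frames.
734 s = 0 h 12 min 14 s.
Timecode: 00:12:14:31.

00:12:14:31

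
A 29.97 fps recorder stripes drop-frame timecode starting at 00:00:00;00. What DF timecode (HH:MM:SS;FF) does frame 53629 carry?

00:29:49;13

Each 10-minute DF block holds 10 × 60 × 30 − 9 × 2 = 17982 frames. 53629 ÷ 17982 → 2 full blocks, remainder 17665.
Within the partial block the first minute is 1800 frames and each further minute 1798, so 9 further minute boundaries passed. Total skipped labels = 18 × 2 + 2 × 9 = 54.
Non-drop label index = 53629 + 54 = 53683; at 30 labels/s that is 00:29:49:13, i.e. DF 00:29:49;13.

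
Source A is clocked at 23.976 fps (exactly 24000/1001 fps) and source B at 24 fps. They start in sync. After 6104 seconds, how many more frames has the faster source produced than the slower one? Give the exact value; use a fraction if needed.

A emits 24000/1001 × 6104 = 20928000/143 frames; B emits 24 × 6104 = 146496.
Difference = 20928/143 frames (≈ 146.3497); B is ahead of A.

20928/143 frames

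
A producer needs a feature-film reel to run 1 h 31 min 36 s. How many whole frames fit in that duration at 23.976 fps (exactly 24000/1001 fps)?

131772 frames

1 h 31 min 36 s = 5496 s.
Frames = 5496 × 24000/1001 = 131904000/1001 ≈ 131772.2278.
Complete frames: 131772.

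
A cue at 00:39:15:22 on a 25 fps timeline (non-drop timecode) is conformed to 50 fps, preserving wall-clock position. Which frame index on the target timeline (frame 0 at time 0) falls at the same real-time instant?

Source frame index: (0×3600 + 39×60 + 15) × 25 + 22 = 58897.
Real time: 58897 / (25) = 58897/25 s.
Target frame: (58897/25) × (50) = 117794.

frame 117794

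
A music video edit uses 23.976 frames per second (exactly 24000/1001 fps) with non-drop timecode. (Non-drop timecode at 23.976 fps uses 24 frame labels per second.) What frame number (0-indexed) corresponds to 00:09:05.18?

13098

Total seconds to the label: (0 × 3600 + 9 × 60 + 5) = 545.
Frame index = 545 × 24 + 18 = 13098.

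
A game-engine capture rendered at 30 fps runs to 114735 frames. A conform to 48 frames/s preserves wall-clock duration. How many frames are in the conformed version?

183576 frames

Target frames = source frames × (target rate / source rate) = 114735 × (48)/(30) = 114735 × 8/5 = 183576.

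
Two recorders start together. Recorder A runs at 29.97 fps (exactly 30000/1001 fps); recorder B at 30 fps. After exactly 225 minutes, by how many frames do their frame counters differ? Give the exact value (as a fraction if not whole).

225 min = 13500 s.
A emits 30000/1001 × 13500 = 405000000/1001 frames; B emits 30 × 13500 = 405000.
Difference = 405000/1001 frames (≈ 404.5954); B is ahead of A.

405000/1001 frames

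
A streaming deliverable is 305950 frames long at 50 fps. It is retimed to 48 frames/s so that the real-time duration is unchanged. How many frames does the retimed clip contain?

293712 frames

Target frames = source frames × (target rate / source rate) = 305950 × (48)/(50) = 305950 × 24/25 = 293712.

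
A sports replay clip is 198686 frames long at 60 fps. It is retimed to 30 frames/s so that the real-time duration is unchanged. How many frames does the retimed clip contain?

99343 frames

Target frames = source frames × (target rate / source rate) = 198686 × (30)/(60) = 198686 × 1/2 = 99343.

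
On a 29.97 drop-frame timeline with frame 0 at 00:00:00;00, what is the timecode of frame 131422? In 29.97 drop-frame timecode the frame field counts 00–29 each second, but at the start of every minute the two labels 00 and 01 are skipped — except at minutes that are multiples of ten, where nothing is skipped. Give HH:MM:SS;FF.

Each 10-minute DF block holds 10 × 60 × 30 − 9 × 2 = 17982 frames. 131422 ÷ 17982 → 7 full blocks, remainder 5548.
Within the partial block the first minute is 1800 frames and each further minute 1798, so 3 further minute boundaries passed. Total skipped labels = 18 × 7 + 2 × 3 = 132.
Non-drop label index = 131422 + 132 = 131554; at 30 labels/s that is 01:13:05:04, i.e. DF 01:13:05;04.

01:13:05;04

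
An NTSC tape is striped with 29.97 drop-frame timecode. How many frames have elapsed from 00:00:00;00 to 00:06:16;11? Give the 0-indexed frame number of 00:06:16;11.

As if non-drop at 30 labels/s: (0 × 3600 + 6 × 60 + 16) × 30 + 11 = 11291.
Minute boundaries passed: 6; those not divisible by 10: 6 − 0 = 6; dropped labels = 2 × 6 = 12.
Actual frame index = 11291 − 12 = 11279.

11279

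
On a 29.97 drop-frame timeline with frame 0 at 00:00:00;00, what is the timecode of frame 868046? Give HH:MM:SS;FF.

Each 10-minute DF block holds 10 × 60 × 30 − 9 × 2 = 17982 frames. 868046 ÷ 17982 → 48 full blocks, remainder 4910.
Within the partial block the first minute is 1800 frames and each further minute 1798, so 2 further minute boundaries passed. Total skipped labels = 18 × 48 + 2 × 2 = 868.
Non-drop label index = 868046 + 868 = 868914; at 30 labels/s that is 08:02:43:24, i.e. DF 08:02:43;24.

08:02:43;24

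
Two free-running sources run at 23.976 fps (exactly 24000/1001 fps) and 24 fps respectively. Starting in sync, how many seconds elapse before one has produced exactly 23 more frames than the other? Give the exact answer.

23023/24 seconds

The gap grows by |24 − 24000/1001| = 24/1001 frames per second.
Time for a 23-frame gap: 23 ÷ (24/1001) = 23023/24 s.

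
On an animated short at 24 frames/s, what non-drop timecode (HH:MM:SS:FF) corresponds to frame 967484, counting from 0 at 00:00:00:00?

11:11:51:20

967484 ÷ 24 = 40311 full seconds, remainder 20 frames.
40311 s = 11 h 11 min 51 s.
Timecode: 11:11:51:20.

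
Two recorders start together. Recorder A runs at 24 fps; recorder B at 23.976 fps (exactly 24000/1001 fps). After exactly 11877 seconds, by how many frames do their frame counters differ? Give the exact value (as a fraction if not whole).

285048/1001 frames

A emits 24 × 11877 = 285048 frames; B emits 24000/1001 × 11877 = 285048000/1001.
Difference = 285048/1001 frames (≈ 284.7632); B is behind A.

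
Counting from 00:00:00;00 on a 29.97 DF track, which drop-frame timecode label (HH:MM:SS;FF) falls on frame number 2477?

Each 10-minute DF block holds 10 × 60 × 30 − 9 × 2 = 17982 frames. 2477 ÷ 17982 → 0 full blocks, remainder 2477.
Within the partial block the first minute is 1800 frames and each further minute 1798, so 1 further minute boundary passed. Total skipped labels = 18 × 0 + 2 × 1 = 2.
Non-drop label index = 2477 + 2 = 2479; at 30 labels/s that is 00:01:22:19, i.e. DF 00:01:22;19.

00:01:22;19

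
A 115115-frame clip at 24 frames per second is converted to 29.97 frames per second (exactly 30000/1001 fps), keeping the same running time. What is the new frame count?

Target frames = source frames × (target rate / source rate) = 115115 × (30000/1001)/(24) = 115115 × 1250/1001 = 143750.

143750 frames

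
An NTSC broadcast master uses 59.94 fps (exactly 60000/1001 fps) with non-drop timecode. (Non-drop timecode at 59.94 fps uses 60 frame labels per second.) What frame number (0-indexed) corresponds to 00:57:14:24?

Total seconds to the label: (0 × 3600 + 57 × 60 + 14) = 3434.
Frame index = 3434 × 60 + 24 = 206064.

frame 206064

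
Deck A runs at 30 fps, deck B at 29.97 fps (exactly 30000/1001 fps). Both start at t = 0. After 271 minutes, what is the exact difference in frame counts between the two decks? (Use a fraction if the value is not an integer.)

271 min = 16260 s.
A emits 30 × 16260 = 487800 frames; B emits 30000/1001 × 16260 = 487800000/1001.
Difference = 487800/1001 frames (≈ 487.3127); B is behind A.

487800/1001 frames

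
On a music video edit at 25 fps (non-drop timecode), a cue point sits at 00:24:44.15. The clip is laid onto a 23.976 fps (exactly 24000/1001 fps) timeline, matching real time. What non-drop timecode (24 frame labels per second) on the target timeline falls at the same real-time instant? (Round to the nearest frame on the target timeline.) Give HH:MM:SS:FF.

Source frame index: (0×3600 + 24×60 + 44) × 25 + 15 = 37115.
Real time: 37115 / (25) = 7423/5 s.
Target frame: (7423/5) × (24000/1001) = 2740800/77 ≈ 35594.805 → 35595.
At 24 labels/s: frame 35595 → 00:24:43:03.

00:24:43:03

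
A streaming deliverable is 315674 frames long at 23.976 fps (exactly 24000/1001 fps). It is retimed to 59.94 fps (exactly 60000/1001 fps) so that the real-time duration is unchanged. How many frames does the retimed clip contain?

789185 frames

Target frames = source frames × (target rate / source rate) = 315674 × (60000/1001)/(24000/1001) = 315674 × 5/2 = 789185.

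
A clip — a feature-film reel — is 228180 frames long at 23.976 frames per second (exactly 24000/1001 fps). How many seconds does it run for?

Running time = 228180 / (24000/1001) = 9517.0075 s.

9517.0075 seconds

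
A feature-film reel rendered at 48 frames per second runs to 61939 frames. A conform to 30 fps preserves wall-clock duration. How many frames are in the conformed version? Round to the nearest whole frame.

38712 frames

Frames at target rate = 61939 × (30) / (48) = 309695/8 ≈ 38711.875.
Nearest whole frame: 38712.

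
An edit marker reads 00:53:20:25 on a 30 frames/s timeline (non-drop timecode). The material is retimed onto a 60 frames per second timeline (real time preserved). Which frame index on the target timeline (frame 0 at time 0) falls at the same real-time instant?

frame 192050

Source frame index: (0×3600 + 53×60 + 20) × 30 + 25 = 96025.
Real time: 96025 / (30) = 19205/6 s.
Target frame: (19205/6) × (60) = 192050.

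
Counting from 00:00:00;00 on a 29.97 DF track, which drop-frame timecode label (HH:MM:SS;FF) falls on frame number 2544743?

Each 10-minute DF block holds 10 × 60 × 30 − 9 × 2 = 17982 frames. 2544743 ÷ 17982 → 141 full blocks, remainder 9281.
Within the partial block the first minute is 1800 frames and each further minute 1798, so 5 further minute boundaries passed. Total skipped labels = 18 × 141 + 2 × 5 = 2548.
Non-drop label index = 2544743 + 2548 = 2547291; at 30 labels/s that is 23:35:09:21, i.e. DF 23:35:09;21.

23:35:09;21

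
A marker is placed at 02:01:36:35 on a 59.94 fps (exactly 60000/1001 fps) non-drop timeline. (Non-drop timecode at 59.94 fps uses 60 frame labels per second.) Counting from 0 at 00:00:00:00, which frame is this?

Total seconds to the label: (2 × 3600 + 1 × 60 + 36) = 7296.
Frame index = 7296 × 60 + 35 = 437795.

437795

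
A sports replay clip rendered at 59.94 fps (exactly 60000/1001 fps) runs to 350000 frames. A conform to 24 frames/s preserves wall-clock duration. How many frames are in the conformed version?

Target frames = source frames × (target rate / source rate) = 350000 × (24)/(60000/1001) = 350000 × 1001/2500 = 140140.

140140 frames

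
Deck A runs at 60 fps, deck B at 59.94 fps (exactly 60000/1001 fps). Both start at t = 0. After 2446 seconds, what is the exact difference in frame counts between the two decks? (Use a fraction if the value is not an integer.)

146760/1001 frames

A emits 60 × 2446 = 146760 frames; B emits 60000/1001 × 2446 = 146760000/1001.
Difference = 146760/1001 frames (≈ 146.6134); B is behind A.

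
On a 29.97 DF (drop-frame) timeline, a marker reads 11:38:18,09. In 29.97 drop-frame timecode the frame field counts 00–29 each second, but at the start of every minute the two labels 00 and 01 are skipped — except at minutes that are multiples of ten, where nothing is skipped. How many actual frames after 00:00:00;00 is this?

Complete 10-minute blocks: 69, each 17982 frames → 1240758.
Remaining 8 whole minutes in the current block: 1800 + 7 × 1798 = 14386 frames.
Within the current minute: 18 × 30 + 9 − 2 = 547 (labels ;00/;01 skipped at this minute). Total = 1240758 + 14386 + 547 = 1255691.

1255691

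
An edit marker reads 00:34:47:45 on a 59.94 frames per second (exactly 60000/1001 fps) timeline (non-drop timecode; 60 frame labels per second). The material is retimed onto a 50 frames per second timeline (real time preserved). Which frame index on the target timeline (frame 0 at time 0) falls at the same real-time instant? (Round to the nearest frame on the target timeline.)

frame 104492

Source frame index: (0×3600 + 34×60 + 47) × 60 + 45 = 125265.
Real time: 125265 / (60000/1001) = 8359351/4000 s.
Target frame: (8359351/4000) × (50) = 8359351/80 ≈ 104491.887 → 104492.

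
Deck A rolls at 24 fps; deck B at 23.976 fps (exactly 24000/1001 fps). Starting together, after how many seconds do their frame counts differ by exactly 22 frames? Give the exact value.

11011/12 seconds

The gap grows by |24000/1001 − 24| = 24/1001 frames per second.
Time for a 22-frame gap: 22 ÷ (24/1001) = 11011/12 s.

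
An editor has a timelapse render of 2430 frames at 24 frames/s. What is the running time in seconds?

Running time = 2430 / (24) = 101.25 s.

101.25 seconds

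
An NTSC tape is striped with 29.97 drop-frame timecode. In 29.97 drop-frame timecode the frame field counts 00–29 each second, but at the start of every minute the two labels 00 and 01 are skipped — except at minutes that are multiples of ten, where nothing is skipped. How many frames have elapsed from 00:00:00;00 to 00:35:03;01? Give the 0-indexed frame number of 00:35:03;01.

63027

As if non-drop at 30 labels/s: (0 × 3600 + 35 × 60 + 3) × 30 + 1 = 63091.
Minute boundaries passed: 35; those not divisible by 10: 35 − 3 = 32; dropped labels = 2 × 32 = 64.
Actual frame index = 63091 − 64 = 63027.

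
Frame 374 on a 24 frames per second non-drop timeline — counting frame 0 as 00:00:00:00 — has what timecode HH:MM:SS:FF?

00:00:15:14

374 ÷ 24 = 15 full seconds, remainder 14 frames.
15 s = 0 h 0 min 15 s.
Timecode: 00:00:15:14.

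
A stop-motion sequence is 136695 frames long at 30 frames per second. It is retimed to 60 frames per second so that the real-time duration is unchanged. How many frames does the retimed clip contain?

Target frames = source frames × (target rate / source rate) = 136695 × (60)/(30) = 136695 × 2 = 273390.

273390 frames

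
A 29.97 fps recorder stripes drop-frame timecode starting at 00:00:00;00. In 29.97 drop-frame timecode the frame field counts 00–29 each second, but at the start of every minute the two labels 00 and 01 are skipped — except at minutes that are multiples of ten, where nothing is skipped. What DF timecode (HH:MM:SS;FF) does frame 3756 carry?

Each 10-minute DF block holds 10 × 60 × 30 − 9 × 2 = 17982 frames. 3756 ÷ 17982 → 0 full blocks, remainder 3756.
Within the partial block the first minute is 1800 frames and each further minute 1798, so 2 further minute boundaries passed. Total skipped labels = 18 × 0 + 2 × 2 = 4.
Non-drop label index = 3756 + 4 = 3760; at 30 labels/s that is 00:02:05:10, i.e. DF 00:02:05;10.

00:02:05;10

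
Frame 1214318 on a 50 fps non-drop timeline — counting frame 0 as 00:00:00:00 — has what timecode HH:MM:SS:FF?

06:44:46:18

1214318 ÷ 50 = 24286 full seconds, remainder 18 frames.
24286 s = 6 h 44 min 46 s.
Timecode: 06:44:46:18.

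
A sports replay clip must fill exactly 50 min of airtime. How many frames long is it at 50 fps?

150000 frames

50 min = 3000 s.
Frames = 3000 × 50 = 150000.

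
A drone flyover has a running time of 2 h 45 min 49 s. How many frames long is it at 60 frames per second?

2 h 45 min 49 s = 9949 s.
Frames = 9949 × 60 = 596940.

596940 frames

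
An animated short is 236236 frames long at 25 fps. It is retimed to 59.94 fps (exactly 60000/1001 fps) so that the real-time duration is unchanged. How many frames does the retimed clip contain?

Target frames = source frames × (target rate / source rate) = 236236 × (60000/1001)/(25) = 236236 × 2400/1001 = 566400.

566400 frames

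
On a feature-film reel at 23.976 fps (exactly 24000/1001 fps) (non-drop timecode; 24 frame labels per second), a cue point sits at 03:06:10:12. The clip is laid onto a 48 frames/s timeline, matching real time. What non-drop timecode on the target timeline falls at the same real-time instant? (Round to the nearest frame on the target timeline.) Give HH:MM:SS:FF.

03:06:21:32

Source frame index: (3×3600 + 6×60 + 10) × 24 + 12 = 268092.
Real time: 268092 / (24000/1001) = 22363341/2000 s.
Target frame: (22363341/2000) × (48) = 67090023/125 ≈ 536720.184 → 536720.
At 48 labels/s: frame 536720 → 03:06:21:32.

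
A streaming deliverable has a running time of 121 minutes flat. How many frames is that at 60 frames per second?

435600 frames

121 min = 7260 s.
Frames = 7260 × 60 = 435600.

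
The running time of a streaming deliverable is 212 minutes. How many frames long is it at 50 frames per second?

212 min = 12720 s.
Frames = 12720 × 50 = 636000.

636000 frames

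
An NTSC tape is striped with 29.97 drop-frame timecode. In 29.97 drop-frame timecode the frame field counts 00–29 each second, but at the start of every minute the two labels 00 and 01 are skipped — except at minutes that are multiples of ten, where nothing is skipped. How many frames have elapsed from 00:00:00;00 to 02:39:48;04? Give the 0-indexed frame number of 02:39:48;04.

Complete 10-minute blocks: 15, each 17982 frames → 269730.
Remaining 9 whole minutes in the current block: 1800 + 8 × 1798 = 16184 frames.
Within the current minute: 48 × 30 + 4 − 2 = 1442 (labels ;00/;01 skipped at this minute). Total = 269730 + 16184 + 1442 = 287356.

287356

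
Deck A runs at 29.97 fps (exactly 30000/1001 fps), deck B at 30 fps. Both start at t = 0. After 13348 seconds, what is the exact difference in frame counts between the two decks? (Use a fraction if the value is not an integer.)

400440/1001 frames

A emits 30000/1001 × 13348 = 400440000/1001 frames; B emits 30 × 13348 = 400440.
Difference = 400440/1001 frames (≈ 400.0400); B is ahead of A.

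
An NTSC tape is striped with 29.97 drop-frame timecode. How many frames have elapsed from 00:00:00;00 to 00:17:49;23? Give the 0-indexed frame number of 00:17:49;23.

32061

Complete 10-minute blocks: 1, each 17982 frames → 17982.
Remaining 7 whole minutes in the current block: 1800 + 6 × 1798 = 12588 frames.
Within the current minute: 49 × 30 + 23 − 2 = 1491 (labels ;00/;01 skipped at this minute). Total = 17982 + 12588 + 1491 = 32061.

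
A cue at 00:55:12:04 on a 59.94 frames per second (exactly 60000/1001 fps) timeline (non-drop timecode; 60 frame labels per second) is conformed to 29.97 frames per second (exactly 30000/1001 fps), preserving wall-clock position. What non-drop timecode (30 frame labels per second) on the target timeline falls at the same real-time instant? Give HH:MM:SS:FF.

00:55:12:02

Source frame index: (0×3600 + 55×60 + 12) × 60 + 4 = 198724.
Real time: 198724 / (60000/1001) = 49730681/15000 s.
Target frame: (49730681/15000) × (30000/1001) = 99362.
At 30 labels/s: frame 99362 → 00:55:12:02.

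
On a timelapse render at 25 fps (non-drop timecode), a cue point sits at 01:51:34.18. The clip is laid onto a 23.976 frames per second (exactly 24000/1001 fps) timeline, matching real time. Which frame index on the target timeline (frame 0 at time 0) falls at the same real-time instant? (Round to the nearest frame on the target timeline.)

frame 160513

Source frame index: (1×3600 + 51×60 + 34) × 25 + 18 = 167368.
Real time: 167368 / (25) = 167368/25 s.
Target frame: (167368/25) × (24000/1001) = 160673280/1001 ≈ 160512.767 → 160513.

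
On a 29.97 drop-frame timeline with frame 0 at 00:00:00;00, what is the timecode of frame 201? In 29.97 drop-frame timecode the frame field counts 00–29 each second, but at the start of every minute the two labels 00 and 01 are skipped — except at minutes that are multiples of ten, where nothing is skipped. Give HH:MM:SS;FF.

Each 10-minute DF block holds 10 × 60 × 30 − 9 × 2 = 17982 frames. 201 ÷ 17982 → 0 full blocks, remainder 201.
Within the partial block the first minute is 1800 frames and each further minute 1798, so 0 further minute boundaries passed. Total skipped labels = 18 × 0 + 2 × 0 = 0.
Non-drop label index = 201 + 0 = 201; at 30 labels/s that is 00:00:06:21, i.e. DF 00:00:06;21.

00:00:06;21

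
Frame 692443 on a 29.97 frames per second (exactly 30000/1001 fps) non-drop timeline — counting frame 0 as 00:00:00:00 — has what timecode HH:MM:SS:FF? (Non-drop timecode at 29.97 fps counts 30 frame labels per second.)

692443 ÷ 30 = 23081 full seconds, remainder 13 frames.
23081 s = 6 h 24 min 41 s.
Timecode: 06:24:41:13.

06:24:41:13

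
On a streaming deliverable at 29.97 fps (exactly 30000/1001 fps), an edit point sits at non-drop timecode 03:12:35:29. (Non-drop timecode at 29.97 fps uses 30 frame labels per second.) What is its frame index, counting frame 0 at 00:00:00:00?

Total seconds to the label: (3 × 3600 + 12 × 60 + 35) = 11555.
Frame index = 11555 × 30 + 29 = 346679.

346679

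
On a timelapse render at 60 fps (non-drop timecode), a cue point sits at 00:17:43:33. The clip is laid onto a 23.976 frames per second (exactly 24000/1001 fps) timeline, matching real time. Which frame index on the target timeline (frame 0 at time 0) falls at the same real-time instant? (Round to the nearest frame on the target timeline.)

frame 25500

Source frame index: (0×3600 + 17×60 + 43) × 60 + 33 = 63813.
Real time: 63813 / (60) = 21271/20 s.
Target frame: (21271/20) × (24000/1001) = 25525200/1001 ≈ 25499.700 → 25500.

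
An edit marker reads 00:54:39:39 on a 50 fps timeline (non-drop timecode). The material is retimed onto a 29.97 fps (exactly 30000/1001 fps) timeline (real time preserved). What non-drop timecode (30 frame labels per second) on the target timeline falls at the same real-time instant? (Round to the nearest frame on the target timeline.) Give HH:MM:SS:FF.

Source frame index: (0×3600 + 54×60 + 39) × 50 + 39 = 163989.
Real time: 163989 / (50) = 163989/50 s.
Target frame: (163989/50) × (30000/1001) = 14056200/143 ≈ 98295.105 → 98295.
At 30 labels/s: frame 98295 → 00:54:36:15.

00:54:36:15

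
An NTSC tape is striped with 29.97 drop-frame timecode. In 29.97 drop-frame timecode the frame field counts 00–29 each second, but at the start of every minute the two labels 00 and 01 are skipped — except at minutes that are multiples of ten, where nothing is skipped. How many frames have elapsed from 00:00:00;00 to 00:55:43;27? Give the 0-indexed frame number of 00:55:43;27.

100217

Complete 10-minute blocks: 5, each 17982 frames → 89910.
Remaining 5 whole minutes in the current block: 1800 + 4 × 1798 = 8992 frames.
Within the current minute: 43 × 30 + 27 − 2 = 1315 (labels ;00/;01 skipped at this minute). Total = 89910 + 8992 + 1315 = 100217.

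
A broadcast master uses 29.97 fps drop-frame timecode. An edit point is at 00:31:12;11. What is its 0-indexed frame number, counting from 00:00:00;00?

56115

As if non-drop at 30 labels/s: (0 × 3600 + 31 × 60 + 12) × 30 + 11 = 56171.
Minute boundaries passed: 31; those not divisible by 10: 31 − 3 = 28; dropped labels = 2 × 28 = 56.
Actual frame index = 56171 − 56 = 56115.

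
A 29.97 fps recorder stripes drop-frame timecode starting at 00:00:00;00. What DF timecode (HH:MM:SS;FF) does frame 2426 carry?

00:01:20;28

Ten DF minutes hold 17982 frames, so frame 2426 lies in block 0 (frames 0–17981) with 2426 frames into that block.
The block's first minute is 1800 frames and the rest 1798 each; 2426 frames reaches minute 1, so 0 × 18 + 1 × 2 = 2 labels have been skipped so far.
Adding those back, label number 2426 + 2 = 2428 at 30 labels/s is 80 s + 28 f = 0 h 1 min 20 s frame 28, i.e. 00:01:20;28.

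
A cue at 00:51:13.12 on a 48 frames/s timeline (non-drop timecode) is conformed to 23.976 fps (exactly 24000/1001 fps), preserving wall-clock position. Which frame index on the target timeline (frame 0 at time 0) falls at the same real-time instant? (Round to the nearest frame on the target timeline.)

Source frame index: (0×3600 + 51×60 + 13) × 48 + 12 = 147516.
Real time: 147516 / (48) = 12293/4 s.
Target frame: (12293/4) × (24000/1001) = 73758000/1001 ≈ 73684.316 → 73684.

frame 73684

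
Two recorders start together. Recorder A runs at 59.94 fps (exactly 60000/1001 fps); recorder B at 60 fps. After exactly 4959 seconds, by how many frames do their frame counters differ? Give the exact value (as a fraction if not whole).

297540/1001 frames

A emits 60000/1001 × 4959 = 297540000/1001 frames; B emits 60 × 4959 = 297540.
Difference = 297540/1001 frames (≈ 297.2428); B is ahead of A.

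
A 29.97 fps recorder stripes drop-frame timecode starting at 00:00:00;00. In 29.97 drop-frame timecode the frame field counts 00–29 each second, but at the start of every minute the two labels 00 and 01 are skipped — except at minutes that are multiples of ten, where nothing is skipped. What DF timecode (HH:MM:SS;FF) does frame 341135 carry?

03:09:42;17

Ten DF minutes hold 17982 frames, so frame 341135 lies in block 18 (frames 323676–341657) with 17459 frames into that block.
The block's first minute is 1800 frames and the rest 1798 each; 17459 frames reaches minute 9, so 18 × 18 + 9 × 2 = 342 labels have been skipped so far.
Adding those back, label number 341135 + 342 = 341477 at 30 labels/s is 11382 s + 17 f = 3 h 9 min 42 s frame 17, i.e. 03:09:42;17.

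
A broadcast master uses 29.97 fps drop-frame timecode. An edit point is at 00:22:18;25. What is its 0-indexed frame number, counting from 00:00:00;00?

40125

Complete 10-minute blocks: 2, each 17982 frames → 35964.
Remaining 2 whole minutes in the current block: 1800 + 1 × 1798 = 3598 frames.
Within the current minute: 18 × 30 + 25 − 2 = 563 (labels ;00/;01 skipped at this minute). Total = 35964 + 3598 + 563 = 40125.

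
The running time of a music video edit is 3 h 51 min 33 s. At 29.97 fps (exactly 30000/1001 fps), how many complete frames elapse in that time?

416373 frames

3 h 51 min 33 s = 13893 s.
Frames = 13893 × 30000/1001 = 37890000/91 ≈ 416373.6264.
Complete frames: 416373.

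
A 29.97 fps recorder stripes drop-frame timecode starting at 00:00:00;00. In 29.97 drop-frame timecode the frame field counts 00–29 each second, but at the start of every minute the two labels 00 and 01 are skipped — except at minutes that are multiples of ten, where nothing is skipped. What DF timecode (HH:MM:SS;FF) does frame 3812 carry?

Each 10-minute DF block holds 10 × 60 × 30 − 9 × 2 = 17982 frames. 3812 ÷ 17982 → 0 full blocks, remainder 3812.
Within the partial block the first minute is 1800 frames and each further minute 1798, so 2 further minute boundaries passed. Total skipped labels = 18 × 0 + 2 × 2 = 4.
Non-drop label index = 3812 + 4 = 3816; at 30 labels/s that is 00:02:07:06, i.e. DF 00:02:07;06.

00:02:07;06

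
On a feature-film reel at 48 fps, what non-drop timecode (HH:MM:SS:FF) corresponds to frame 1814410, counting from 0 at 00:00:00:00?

1814410 ÷ 48 = 37800 full seconds, remainder 10 frames.
37800 s = 10 h 30 min 0 s.
Timecode: 10:30:00:10.

10:30:00:10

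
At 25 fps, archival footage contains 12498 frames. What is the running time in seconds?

Running time = 12498 / (25) = 499.92 s.

499.92 seconds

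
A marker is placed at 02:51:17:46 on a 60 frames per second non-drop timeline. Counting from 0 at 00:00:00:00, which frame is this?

frame 616666

Total seconds to the label: (2 × 3600 + 51 × 60 + 17) = 10277.
Frame index = 10277 × 60 + 46 = 616666.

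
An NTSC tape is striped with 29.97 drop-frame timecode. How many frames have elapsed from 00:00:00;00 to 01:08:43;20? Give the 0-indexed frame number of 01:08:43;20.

As if non-drop at 30 labels/s: (1 × 3600 + 8 × 60 + 43) × 30 + 20 = 123710.
Minute boundaries passed: 68; those not divisible by 10: 68 − 6 = 62; dropped labels = 2 × 62 = 124.
Actual frame index = 123710 − 124 = 123586.

123586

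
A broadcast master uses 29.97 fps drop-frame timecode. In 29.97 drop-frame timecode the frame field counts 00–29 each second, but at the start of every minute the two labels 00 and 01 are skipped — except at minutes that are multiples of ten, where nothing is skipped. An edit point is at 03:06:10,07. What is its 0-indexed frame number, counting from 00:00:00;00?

334771

Complete 10-minute blocks: 18, each 17982 frames → 323676.
Remaining 6 whole minutes in the current block: 1800 + 5 × 1798 = 10790 frames.
Within the current minute: 10 × 30 + 7 − 2 = 305 (labels ;00/;01 skipped at this minute). Total = 323676 + 10790 + 305 = 334771.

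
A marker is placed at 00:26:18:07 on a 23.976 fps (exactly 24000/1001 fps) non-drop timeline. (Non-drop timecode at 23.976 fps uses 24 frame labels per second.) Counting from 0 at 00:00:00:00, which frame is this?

frame 37879

Total seconds to the label: (0 × 3600 + 26 × 60 + 18) = 1578.
Frame index = 1578 × 24 + 7 = 37879.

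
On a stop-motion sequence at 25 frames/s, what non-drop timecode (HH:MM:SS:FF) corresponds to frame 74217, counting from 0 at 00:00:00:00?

74217 ÷ 25 = 2968 full seconds, remainder 17 frames.
2968 s = 0 h 49 min 28 s.
Timecode: 00:49:28:17.

00:49:28:17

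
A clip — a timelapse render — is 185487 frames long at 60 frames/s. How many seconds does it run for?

Running time = 185487 / (60) = 3091.45 s.

3091.45 seconds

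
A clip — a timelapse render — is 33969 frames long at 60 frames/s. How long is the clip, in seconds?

Running time = 33969 / (60) = 566.15 s.

566.15 seconds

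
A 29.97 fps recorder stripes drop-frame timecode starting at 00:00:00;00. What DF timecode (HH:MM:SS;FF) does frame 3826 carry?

00:02:07;20

Ten DF minutes hold 17982 frames, so frame 3826 lies in block 0 (frames 0–17981) with 3826 frames into that block.
The block's first minute is 1800 frames and the rest 1798 each; 3826 frames reaches minute 2, so 0 × 18 + 2 × 2 = 4 labels have been skipped so far.
Adding those back, label number 3826 + 4 = 3830 at 30 labels/s is 127 s + 20 f = 0 h 2 min 7 s frame 20, i.e. 00:02:07;20.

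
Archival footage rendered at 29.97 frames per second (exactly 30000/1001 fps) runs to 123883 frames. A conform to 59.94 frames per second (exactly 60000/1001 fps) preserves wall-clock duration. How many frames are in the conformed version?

247766 frames

Target frames = source frames × (target rate / source rate) = 123883 × (60000/1001)/(30000/1001) = 123883 × 2 = 247766.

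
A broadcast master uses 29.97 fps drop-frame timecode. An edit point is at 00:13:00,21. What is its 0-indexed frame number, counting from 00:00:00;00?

As if non-drop at 30 labels/s: (0 × 3600 + 13 × 60 + 0) × 30 + 21 = 23421.
Minute boundaries passed: 13; those not divisible by 10: 13 − 1 = 12; dropped labels = 2 × 12 = 24.
Actual frame index = 23421 − 24 = 23397.

23397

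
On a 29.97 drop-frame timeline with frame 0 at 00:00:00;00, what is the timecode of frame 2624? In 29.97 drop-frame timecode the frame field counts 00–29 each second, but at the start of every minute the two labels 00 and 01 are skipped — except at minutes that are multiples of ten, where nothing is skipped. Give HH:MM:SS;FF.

00:01:27;16

Each 10-minute DF block holds 10 × 60 × 30 − 9 × 2 = 17982 frames. 2624 ÷ 17982 → 0 full blocks, remainder 2624.
Within the partial block the first minute is 1800 frames and each further minute 1798, so 1 further minute boundary passed. Total skipped labels = 18 × 0 + 2 × 1 = 2.
Non-drop label index = 2624 + 2 = 2626; at 30 labels/s that is 00:01:27:16, i.e. DF 00:01:27;16.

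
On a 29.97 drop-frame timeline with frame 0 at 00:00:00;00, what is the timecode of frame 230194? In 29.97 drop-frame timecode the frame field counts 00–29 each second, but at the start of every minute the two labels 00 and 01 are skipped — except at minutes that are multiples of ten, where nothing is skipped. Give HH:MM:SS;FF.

02:08:00;26

Each 10-minute DF block holds 10 × 60 × 30 − 9 × 2 = 17982 frames. 230194 ÷ 17982 → 12 full blocks, remainder 14410.
Within the partial block the first minute is 1800 frames and each further minute 1798, so 8 further minute boundaries passed. Total skipped labels = 18 × 12 + 2 × 8 = 232.
Non-drop label index = 230194 + 232 = 230426; at 30 labels/s that is 02:08:00:26, i.e. DF 02:08:00;26.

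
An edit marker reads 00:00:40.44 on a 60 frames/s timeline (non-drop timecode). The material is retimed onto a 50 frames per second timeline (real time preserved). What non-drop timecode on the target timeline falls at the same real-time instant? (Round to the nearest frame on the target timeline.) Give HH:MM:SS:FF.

00:00:40:37

Source frame index: (0×3600 + 0×60 + 40) × 60 + 44 = 2444.
Real time: 2444 / (60) = 611/15 s.
Target frame: (611/15) × (50) = 6110/3 ≈ 2036.667 → 2037.
At 50 labels/s: frame 2037 → 00:00:40:37.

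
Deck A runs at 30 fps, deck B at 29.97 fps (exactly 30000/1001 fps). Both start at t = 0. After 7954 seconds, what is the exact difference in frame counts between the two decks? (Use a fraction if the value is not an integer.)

A emits 30 × 7954 = 238620 frames; B emits 30000/1001 × 7954 = 238620000/1001.
Difference = 238620/1001 frames (≈ 238.3816); B is behind A.

238620/1001 frames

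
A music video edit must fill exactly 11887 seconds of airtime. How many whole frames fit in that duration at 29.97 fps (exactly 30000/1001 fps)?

Frames = 11887 × 30000/1001 = 356610000/1001 ≈ 356253.7463.
Complete frames: 356253.

356253 frames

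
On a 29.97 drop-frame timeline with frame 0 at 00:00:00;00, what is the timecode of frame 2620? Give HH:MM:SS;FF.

Ten DF minutes hold 17982 frames, so frame 2620 lies in block 0 (frames 0–17981) with 2620 frames into that block.
The block's first minute is 1800 frames and the rest 1798 each; 2620 frames reaches minute 1, so 0 × 18 + 1 × 2 = 2 labels have been skipped so far.
Adding those back, label number 2620 + 2 = 2622 at 30 labels/s is 87 s + 12 f = 0 h 1 min 27 s frame 12, i.e. 00:01:27;12.

00:01:27;12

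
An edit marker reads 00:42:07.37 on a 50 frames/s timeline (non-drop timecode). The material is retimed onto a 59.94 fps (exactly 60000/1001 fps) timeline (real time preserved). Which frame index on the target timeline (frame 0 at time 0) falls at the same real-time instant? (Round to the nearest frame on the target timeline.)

Source frame index: (0×3600 + 42×60 + 7) × 50 + 37 = 126387.
Real time: 126387 / (50) = 126387/50 s.
Target frame: (126387/50) × (60000/1001) = 151664400/1001 ≈ 151512.887 → 151513.

frame 151513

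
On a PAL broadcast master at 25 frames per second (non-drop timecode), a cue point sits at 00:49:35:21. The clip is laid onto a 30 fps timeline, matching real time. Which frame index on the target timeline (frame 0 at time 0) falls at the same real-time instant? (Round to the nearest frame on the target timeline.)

frame 89275

Source frame index: (0×3600 + 49×60 + 35) × 25 + 21 = 74396.
Real time: 74396 / (25) = 74396/25 s.
Target frame: (74396/25) × (30) = 446376/5 ≈ 89275.200 → 89275.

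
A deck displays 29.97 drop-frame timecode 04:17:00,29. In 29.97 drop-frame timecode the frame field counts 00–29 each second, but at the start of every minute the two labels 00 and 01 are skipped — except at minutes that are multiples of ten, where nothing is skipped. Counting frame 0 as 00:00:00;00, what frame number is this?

462165

As if non-drop at 30 labels/s: (4 × 3600 + 17 × 60 + 0) × 30 + 29 = 462629.
Minute boundaries passed: 257; those not divisible by 10: 257 − 25 = 232; dropped labels = 2 × 232 = 464.
Actual frame index = 462629 − 464 = 462165.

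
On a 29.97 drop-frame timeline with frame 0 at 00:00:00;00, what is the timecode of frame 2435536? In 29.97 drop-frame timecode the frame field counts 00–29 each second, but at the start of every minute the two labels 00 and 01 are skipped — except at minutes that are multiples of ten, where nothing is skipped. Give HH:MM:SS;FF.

22:34:25;24

Ten DF minutes hold 17982 frames, so frame 2435536 lies in block 135 (frames 2427570–2445551) with 7966 frames into that block.
The block's first minute is 1800 frames and the rest 1798 each; 7966 frames reaches minute 4, so 135 × 18 + 4 × 2 = 2438 labels have been skipped so far.
Adding those back, label number 2435536 + 2438 = 2437974 at 30 labels/s is 81265 s + 24 f = 22 h 34 min 25 s frame 24, i.e. 22:34:25;24.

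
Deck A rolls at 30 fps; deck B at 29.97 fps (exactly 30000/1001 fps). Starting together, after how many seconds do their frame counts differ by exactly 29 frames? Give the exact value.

29029/30 seconds

The gap grows by |30000/1001 − 30| = 30/1001 frames per second.
Time for a 29-frame gap: 29 ÷ (30/1001) = 29029/30 s.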